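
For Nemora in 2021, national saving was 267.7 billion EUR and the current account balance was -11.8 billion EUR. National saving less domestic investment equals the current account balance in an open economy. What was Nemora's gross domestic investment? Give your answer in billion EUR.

I = S - CA = 267.7 - (-11.8) = 279.5

279.5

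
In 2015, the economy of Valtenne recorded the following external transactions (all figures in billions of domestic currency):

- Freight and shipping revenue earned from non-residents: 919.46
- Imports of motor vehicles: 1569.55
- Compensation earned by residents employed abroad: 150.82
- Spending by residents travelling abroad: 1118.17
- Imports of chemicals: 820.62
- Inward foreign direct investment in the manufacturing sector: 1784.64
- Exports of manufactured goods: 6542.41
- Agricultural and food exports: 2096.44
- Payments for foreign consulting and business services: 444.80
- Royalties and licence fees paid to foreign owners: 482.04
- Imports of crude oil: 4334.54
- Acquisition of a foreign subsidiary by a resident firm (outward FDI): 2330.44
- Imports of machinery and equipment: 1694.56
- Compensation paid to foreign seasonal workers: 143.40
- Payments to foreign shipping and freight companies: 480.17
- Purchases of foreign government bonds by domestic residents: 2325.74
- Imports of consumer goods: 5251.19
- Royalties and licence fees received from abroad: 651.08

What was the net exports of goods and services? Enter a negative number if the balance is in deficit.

Goods: 2096.44 - 1569.55 + 6542.41 - 1694.56 - 820.62 - 5251.19 - 4334.54 = -5031.61
Services: -1118.17 + 919.46 - 482.04 - 480.17 + 651.08 - 444.80 = -954.64
Trade balance = -5031.61 + (-954.64) = -5986.25
(Excluded from the trade balance — primary income: compensation earned by residents employed abroad 150.82, compensation paid to foreign seasonal workers 143.40; financial account: inward foreign direct investment in the manufacturing sector 1784.64, acquisition of a foreign subsidiary by a resident firm (outward FDI) 2330.44, purchases of foreign government bonds by domestic residents 2325.74.)

-5986.25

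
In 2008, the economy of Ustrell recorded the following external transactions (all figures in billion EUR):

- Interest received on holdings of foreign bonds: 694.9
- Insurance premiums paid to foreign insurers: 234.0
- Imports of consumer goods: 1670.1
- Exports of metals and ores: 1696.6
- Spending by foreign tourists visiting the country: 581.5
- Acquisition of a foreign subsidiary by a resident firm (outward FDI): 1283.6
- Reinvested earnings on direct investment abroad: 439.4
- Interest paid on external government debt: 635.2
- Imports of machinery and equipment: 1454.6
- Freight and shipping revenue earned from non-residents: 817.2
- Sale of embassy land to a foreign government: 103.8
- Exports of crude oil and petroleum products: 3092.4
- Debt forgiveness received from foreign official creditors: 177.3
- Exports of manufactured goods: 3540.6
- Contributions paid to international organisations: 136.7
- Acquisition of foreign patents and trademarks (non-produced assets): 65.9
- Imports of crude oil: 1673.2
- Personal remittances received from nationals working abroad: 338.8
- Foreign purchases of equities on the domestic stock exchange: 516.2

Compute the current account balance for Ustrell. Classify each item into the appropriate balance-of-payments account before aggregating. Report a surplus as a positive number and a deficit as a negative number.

5397.6

Goods: -1454.6 + 1696.6 - 1673.2 - 1670.1 + 3092.4 + 3540.6 = 3531.7
Services: 817.2 - 234.0 + 581.5 = 1164.7
Primary income: 439.4 + 694.9 - 635.2 = 499.1
Secondary income: 338.8 - 136.7 = 202.1
Current account = 3531.7 + 1164.7 + 499.1 + 202.1 = 5397.6
(Excluded from the current account — financial account: acquisition of a foreign subsidiary by a resident firm (outward FDI) 1283.6, foreign purchases of equities on the domestic stock exchange 516.2; capital account: sale of embassy land to a foreign government 103.8, debt forgiveness received from foreign official creditors 177.3, acquisition of foreign patents and trademarks (non-produced assets) 65.9.)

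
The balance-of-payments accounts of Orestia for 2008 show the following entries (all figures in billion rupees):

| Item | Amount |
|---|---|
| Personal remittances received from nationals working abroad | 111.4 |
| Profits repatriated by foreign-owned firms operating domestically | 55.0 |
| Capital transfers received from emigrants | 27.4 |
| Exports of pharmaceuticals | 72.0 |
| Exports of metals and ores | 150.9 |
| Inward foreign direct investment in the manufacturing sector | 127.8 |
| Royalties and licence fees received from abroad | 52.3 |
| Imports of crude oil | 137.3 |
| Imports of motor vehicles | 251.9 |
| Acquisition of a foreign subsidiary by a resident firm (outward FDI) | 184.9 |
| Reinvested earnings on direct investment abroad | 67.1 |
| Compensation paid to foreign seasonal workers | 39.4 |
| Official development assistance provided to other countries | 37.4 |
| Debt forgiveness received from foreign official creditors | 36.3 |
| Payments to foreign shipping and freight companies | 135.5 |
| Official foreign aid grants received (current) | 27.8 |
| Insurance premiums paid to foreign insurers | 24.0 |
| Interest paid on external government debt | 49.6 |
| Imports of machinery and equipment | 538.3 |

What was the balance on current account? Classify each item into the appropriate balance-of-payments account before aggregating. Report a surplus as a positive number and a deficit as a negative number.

-786.9

Goods: 150.9 - 251.9 + 72.0 - 137.3 - 538.3 = -704.6
Services: 52.3 - 24.0 - 135.5 = -107.2
Primary income: -39.4 + 67.1 - 49.6 - 55.0 = -76.9
Secondary income: 111.4 + 27.8 - 37.4 = 101.8
Current account = (-704.6) + (-107.2) + (-76.9) + 101.8 = -786.9
(Excluded from the current account — capital account: capital transfers received from emigrants 27.4, debt forgiveness received from foreign official creditors 36.3; financial account: inward foreign direct investment in the manufacturing sector 127.8, acquisition of a foreign subsidiary by a resident firm (outward FDI) 184.9.)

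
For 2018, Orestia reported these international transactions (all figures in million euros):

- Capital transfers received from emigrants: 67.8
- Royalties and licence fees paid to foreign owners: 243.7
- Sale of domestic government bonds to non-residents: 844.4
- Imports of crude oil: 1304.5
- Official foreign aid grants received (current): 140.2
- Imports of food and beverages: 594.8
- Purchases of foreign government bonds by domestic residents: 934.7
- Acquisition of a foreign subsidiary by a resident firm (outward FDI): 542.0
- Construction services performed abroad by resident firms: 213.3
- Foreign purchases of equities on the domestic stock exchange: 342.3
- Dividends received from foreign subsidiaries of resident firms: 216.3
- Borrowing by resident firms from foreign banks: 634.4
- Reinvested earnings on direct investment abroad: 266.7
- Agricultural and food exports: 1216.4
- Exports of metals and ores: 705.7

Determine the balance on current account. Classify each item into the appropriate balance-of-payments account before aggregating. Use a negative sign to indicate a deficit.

615.6

Goods: 705.7 - 1304.5 + 1216.4 - 594.8 = 22.8
Services: 213.3 - 243.7 = -30.4
Primary income: 266.7 + 216.3 = 483.0
Secondary income: 140.2
Current account = 22.8 + (-30.4) + 483.0 + 140.2 = 615.6
(Excluded from the current account — capital account: capital transfers received from emigrants 67.8; financial account: sale of domestic government bonds to non-residents 844.4, purchases of foreign government bonds by domestic residents 934.7, acquisition of a foreign subsidiary by a resident firm (outward FDI) 542.0, foreign purchases of equities on the domestic stock exchange 342.3, borrowing by resident firms from foreign banks 634.4.)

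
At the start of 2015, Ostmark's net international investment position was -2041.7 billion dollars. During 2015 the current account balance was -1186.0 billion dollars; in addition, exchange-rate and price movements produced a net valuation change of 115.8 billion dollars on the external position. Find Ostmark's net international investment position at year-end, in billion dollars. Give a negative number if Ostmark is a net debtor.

Change in NIIP = current account + net valuation change = -1186.0 + 115.8 = -1070.2
End-of-year NIIP = -2041.7 + (-1070.2) = -3111.9

-3111.9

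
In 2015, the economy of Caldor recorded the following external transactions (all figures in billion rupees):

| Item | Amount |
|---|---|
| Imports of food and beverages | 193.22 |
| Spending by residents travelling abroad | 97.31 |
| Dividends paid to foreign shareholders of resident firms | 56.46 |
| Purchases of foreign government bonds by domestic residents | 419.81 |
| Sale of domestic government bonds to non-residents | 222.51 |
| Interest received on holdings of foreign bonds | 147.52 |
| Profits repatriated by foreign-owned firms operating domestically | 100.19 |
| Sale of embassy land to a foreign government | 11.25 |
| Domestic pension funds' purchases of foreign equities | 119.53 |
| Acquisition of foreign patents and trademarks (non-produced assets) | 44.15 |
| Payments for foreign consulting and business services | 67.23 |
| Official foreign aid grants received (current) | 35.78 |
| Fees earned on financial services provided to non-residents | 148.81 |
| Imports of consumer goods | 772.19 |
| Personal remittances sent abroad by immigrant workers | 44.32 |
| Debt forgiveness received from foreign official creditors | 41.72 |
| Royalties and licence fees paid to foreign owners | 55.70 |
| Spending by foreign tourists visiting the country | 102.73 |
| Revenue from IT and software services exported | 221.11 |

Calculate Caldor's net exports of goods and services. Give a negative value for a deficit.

Goods: -772.19 - 193.22 = -965.41
Services: 221.11 - 55.70 - 97.31 + 102.73 + 148.81 - 67.23 = 252.41
Trade balance = -965.41 + 252.41 = -713.00
(Excluded from the trade balance — primary income: dividends paid to foreign shareholders of resident firms 56.46, interest received on holdings of foreign bonds 147.52, profits repatriated by foreign-owned firms operating domestically 100.19; financial account: purchases of foreign government bonds by domestic residents 419.81, sale of domestic government bonds to non-residents 222.51, domestic pension funds' purchases of foreign equities 119.53; capital account: sale of embassy land to a foreign government 11.25, acquisition of foreign patents and trademarks (non-produced assets) 44.15, debt forgiveness received from foreign official creditors 41.72; secondary income: official foreign aid grants received (current) 35.78, personal remittances sent abroad by immigrant workers 44.32.)

-713.00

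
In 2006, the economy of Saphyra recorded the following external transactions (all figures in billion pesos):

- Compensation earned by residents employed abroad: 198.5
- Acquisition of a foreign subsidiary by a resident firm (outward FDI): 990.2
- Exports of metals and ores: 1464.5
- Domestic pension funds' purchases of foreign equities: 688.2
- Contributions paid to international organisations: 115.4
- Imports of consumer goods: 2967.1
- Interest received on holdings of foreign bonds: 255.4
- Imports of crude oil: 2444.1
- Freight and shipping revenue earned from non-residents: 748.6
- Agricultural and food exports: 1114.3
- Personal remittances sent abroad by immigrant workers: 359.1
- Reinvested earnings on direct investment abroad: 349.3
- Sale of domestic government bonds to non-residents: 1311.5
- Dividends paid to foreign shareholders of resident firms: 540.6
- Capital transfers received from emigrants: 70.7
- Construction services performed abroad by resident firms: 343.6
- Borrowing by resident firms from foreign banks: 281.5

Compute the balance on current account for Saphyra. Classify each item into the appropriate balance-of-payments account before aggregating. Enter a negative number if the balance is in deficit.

-1952.1

Goods: -2967.1 - 2444.1 + 1464.5 + 1114.3 = -2832.4
Services: 748.6 + 343.6 = 1092.2
Primary income: 349.3 - 540.6 + 255.4 + 198.5 = 262.6
Secondary income: -359.1 - 115.4 = -474.5
Current account = (-2832.4) + 1092.2 + 262.6 + (-474.5) = -1952.1
(Excluded from the current account — financial account: acquisition of a foreign subsidiary by a resident firm (outward FDI) 990.2, domestic pension funds' purchases of foreign equities 688.2, sale of domestic government bonds to non-residents 1311.5, borrowing by resident firms from foreign banks 281.5; capital account: capital transfers received from emigrants 70.7.)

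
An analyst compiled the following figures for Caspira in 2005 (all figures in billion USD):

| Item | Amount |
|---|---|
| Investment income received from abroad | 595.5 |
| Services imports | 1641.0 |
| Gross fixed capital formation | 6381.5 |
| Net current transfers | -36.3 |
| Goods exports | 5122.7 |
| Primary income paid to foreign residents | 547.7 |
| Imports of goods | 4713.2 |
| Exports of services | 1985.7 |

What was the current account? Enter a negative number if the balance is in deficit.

Goods balance = 5122.7 - 4713.2 = 409.5
Services balance = 1985.7 - 1641.0 = 344.7
Trade balance (goods + services) = 409.5 + 344.7 = 754.2
Net primary income = 595.5 - 547.7 = 47.8
Net secondary income = -36.3
Current account = 754.2 + 47.8 + (-36.3) = 765.7

765.7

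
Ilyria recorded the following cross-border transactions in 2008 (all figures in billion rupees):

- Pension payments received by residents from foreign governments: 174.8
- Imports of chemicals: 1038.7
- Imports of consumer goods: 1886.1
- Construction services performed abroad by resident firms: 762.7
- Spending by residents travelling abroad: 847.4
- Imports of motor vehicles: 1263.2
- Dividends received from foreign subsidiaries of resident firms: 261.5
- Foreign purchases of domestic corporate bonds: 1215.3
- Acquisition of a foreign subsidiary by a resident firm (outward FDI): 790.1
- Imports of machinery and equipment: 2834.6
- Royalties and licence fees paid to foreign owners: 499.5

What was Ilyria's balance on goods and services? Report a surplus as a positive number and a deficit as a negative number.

-7606.8

Goods: -1038.7 - 1263.2 - 2834.6 - 1886.1 = -7022.6
Services: 762.7 - 499.5 - 847.4 = -584.2
Trade balance = -7022.6 + (-584.2) = -7606.8
(Excluded from the trade balance — secondary income: pension payments received by residents from foreign governments 174.8; primary income: dividends received from foreign subsidiaries of resident firms 261.5; financial account: foreign purchases of domestic corporate bonds 1215.3, acquisition of a foreign subsidiary by a resident firm (outward FDI) 790.1.)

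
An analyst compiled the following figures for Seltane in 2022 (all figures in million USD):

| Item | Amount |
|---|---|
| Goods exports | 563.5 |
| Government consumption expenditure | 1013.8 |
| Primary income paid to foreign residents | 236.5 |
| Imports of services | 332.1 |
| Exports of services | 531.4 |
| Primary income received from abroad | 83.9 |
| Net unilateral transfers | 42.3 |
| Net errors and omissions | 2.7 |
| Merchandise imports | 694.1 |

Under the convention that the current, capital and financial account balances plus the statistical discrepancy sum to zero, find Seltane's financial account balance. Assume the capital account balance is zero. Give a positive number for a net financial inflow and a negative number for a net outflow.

38.9

Goods balance = 563.5 - 694.1 = -130.6
Services balance = 531.4 - 332.1 = 199.3
Trade balance (goods + services) = -130.6 + 199.3 = 68.7
Net primary income = 83.9 - 236.5 = -152.6
Net secondary income = 42.3
Current account = 68.7 + (-152.6) + 42.3 = -41.6
Financial account = -(-41.6 + 2.7) = 38.9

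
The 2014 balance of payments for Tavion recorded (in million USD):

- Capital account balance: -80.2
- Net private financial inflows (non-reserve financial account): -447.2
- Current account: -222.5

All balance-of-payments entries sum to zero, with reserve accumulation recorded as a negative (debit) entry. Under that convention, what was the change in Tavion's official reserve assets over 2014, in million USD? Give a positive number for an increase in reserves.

-749.9

Official reserve transactions balance = -((-222.5) + (-80.2) + (-447.2)) = 749.9
An accumulation of reserves is recorded as a debit (negative entry), so the change in the stock of reserves is the negative of that balance.
Change in official reserves = -(749.9) = -749.9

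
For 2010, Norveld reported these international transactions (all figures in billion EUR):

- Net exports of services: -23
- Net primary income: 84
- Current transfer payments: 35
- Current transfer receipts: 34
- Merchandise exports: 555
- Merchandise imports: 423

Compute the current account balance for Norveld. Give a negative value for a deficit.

Goods balance = 555 - 423 = 132
Services balance = -23
Trade balance (goods + services) = 132 + (-23) = 109
Net primary income = 84
Net secondary income = 34 - 35 = -1
Current account = 109 + 84 + (-1) = 192

192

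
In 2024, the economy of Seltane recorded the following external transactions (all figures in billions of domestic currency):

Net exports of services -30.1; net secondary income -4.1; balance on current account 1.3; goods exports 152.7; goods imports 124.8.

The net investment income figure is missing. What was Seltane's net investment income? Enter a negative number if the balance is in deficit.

Current account = goods balance + services balance + net primary income + net secondary income
Sum of the known components = -6.3
Net investment income = CA - (known components) = 1.3 - (-6.3) = 7.6

7.6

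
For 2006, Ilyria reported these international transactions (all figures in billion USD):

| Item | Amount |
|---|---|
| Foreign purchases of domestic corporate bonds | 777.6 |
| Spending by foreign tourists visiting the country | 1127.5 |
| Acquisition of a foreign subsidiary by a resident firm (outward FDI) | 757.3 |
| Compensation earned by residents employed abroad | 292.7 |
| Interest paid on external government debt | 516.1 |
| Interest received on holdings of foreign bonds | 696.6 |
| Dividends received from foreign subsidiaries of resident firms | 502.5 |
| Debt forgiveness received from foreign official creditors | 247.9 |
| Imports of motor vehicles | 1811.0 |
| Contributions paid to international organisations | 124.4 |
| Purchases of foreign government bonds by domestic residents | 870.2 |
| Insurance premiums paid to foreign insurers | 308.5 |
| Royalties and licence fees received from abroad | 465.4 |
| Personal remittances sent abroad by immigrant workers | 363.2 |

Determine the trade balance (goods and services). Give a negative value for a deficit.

-526.6

Goods: -1811.0
Services: 465.4 + 1127.5 - 308.5 = 1284.4
Trade balance = -1811.0 + 1284.4 = -526.6
(Excluded from the trade balance — financial account: foreign purchases of domestic corporate bonds 777.6, acquisition of a foreign subsidiary by a resident firm (outward FDI) 757.3, purchases of foreign government bonds by domestic residents 870.2; primary income: compensation earned by residents employed abroad 292.7, interest paid on external government debt 516.1, interest received on holdings of foreign bonds 696.6, dividends received from foreign subsidiaries of resident firms 502.5; capital account: debt forgiveness received from foreign official creditors 247.9; secondary income: contributions paid to international organisations 124.4, personal remittances sent abroad by immigrant workers 363.2.)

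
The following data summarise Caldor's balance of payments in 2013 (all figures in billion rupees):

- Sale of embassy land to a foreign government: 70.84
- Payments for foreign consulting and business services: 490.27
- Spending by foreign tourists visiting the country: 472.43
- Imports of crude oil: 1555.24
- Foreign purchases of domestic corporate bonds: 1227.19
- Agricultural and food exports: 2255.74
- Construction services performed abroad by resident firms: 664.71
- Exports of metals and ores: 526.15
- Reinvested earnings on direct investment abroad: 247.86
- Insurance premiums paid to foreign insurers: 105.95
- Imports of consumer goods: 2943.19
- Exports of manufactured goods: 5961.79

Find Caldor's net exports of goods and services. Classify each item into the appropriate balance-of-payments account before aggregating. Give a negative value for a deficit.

4786.17

Goods: 526.15 + 5961.79 - 1555.24 + 2255.74 - 2943.19 = 4245.25
Services: 664.71 - 490.27 - 105.95 + 472.43 = 540.92
Trade balance = 4245.25 + 540.92 = 4786.17
(Excluded from the trade balance — capital account: sale of embassy land to a foreign government 70.84; financial account: foreign purchases of domestic corporate bonds 1227.19; primary income: reinvested earnings on direct investment abroad 247.86.)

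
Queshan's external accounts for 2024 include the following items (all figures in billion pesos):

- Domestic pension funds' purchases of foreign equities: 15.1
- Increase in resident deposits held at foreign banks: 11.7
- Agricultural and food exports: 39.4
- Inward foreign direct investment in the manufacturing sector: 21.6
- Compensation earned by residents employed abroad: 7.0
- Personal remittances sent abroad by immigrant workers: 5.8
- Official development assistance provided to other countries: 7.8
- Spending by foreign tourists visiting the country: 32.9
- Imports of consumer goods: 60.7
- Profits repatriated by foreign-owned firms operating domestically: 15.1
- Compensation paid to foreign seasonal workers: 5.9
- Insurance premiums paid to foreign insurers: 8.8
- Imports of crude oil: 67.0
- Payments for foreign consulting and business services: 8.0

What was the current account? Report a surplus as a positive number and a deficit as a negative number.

-99.8

Goods: -67.0 - 60.7 + 39.4 = -88.3
Services: -8.0 - 8.8 + 32.9 = 16.1
Primary income: 7.0 - 15.1 - 5.9 = -14.0
Secondary income: -5.8 - 7.8 = -13.6
Current account = (-88.3) + 16.1 + (-14.0) + (-13.6) = -99.8
(Excluded from the current account — financial account: domestic pension funds' purchases of foreign equities 15.1, increase in resident deposits held at foreign banks 11.7, inward foreign direct investment in the manufacturing sector 21.6.)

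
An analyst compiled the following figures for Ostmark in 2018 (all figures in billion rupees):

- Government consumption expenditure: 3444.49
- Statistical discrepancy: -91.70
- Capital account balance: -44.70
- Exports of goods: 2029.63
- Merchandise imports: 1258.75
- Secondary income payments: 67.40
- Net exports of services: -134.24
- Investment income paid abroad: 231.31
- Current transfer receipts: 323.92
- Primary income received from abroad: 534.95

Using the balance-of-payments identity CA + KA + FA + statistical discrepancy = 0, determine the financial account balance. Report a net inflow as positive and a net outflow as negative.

-1060.40

Goods balance = 2029.63 - 1258.75 = 770.88
Services balance = -134.24
Trade balance (goods + services) = 770.88 + (-134.24) = 636.64
Net primary income = 534.95 - 231.31 = 303.64
Net secondary income = 323.92 - 67.40 = 256.52
Current account = 636.64 + 303.64 + 256.52 = 1196.80
Financial account = -(1196.80 + (-44.70) + (-91.70)) = -1060.40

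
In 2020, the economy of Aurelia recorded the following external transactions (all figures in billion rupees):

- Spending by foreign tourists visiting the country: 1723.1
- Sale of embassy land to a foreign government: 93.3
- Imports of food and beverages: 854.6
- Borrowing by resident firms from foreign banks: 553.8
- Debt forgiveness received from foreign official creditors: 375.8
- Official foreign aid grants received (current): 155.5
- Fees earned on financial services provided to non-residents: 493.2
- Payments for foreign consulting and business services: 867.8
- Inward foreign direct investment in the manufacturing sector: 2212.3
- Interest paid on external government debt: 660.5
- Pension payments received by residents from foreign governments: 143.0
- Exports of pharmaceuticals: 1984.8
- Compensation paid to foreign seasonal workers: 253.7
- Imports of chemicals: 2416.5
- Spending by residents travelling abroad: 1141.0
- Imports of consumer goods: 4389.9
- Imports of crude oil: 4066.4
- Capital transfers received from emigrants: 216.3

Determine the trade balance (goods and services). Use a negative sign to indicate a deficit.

-9535.1

Goods: -2416.5 + 1984.8 - 854.6 - 4066.4 - 4389.9 = -9742.6
Services: 493.2 + 1723.1 - 1141.0 - 867.8 = 207.5
Trade balance = -9742.6 + 207.5 = -9535.1
(Excluded from the trade balance — capital account: sale of embassy land to a foreign government 93.3, debt forgiveness received from foreign official creditors 375.8, capital transfers received from emigrants 216.3; financial account: borrowing by resident firms from foreign banks 553.8, inward foreign direct investment in the manufacturing sector 2212.3; secondary income: official foreign aid grants received (current) 155.5, pension payments received by residents from foreign governments 143.0; primary income: interest paid on external government debt 660.5, compensation paid to foreign seasonal workers 253.7.)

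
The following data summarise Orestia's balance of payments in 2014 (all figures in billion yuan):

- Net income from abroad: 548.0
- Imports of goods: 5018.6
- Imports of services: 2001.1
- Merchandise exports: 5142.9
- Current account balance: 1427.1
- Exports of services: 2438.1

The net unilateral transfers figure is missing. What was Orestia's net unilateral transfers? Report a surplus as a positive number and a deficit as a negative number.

Current account = goods balance + services balance + net primary income + net secondary income
Sum of the known components = 1109.3
Net unilateral transfers = CA - (known components) = 1427.1 - 1109.3 = 317.8

317.8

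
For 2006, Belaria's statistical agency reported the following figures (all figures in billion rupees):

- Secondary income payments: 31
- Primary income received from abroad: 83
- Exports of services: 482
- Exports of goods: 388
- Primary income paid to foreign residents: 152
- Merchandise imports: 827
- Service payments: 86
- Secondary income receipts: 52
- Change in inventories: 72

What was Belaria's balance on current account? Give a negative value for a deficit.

-91

Goods balance = 388 - 827 = -439
Services balance = 482 - 86 = 396
Trade balance (goods + services) = -439 + 396 = -43
Net primary income = 83 - 152 = -69
Net secondary income = 52 - 31 = 21
Current account = -43 + (-69) + 21 = -91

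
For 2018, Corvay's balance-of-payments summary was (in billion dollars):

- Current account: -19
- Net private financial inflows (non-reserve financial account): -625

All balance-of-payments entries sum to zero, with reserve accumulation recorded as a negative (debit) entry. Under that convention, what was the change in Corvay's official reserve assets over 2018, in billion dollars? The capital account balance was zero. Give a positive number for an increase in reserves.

-644

Official reserve transactions balance = -((-19) + (-625)) = 644
An accumulation of reserves is recorded as a debit (negative entry), so the change in the stock of reserves is the negative of that balance.
Change in official reserves = -(644) = -644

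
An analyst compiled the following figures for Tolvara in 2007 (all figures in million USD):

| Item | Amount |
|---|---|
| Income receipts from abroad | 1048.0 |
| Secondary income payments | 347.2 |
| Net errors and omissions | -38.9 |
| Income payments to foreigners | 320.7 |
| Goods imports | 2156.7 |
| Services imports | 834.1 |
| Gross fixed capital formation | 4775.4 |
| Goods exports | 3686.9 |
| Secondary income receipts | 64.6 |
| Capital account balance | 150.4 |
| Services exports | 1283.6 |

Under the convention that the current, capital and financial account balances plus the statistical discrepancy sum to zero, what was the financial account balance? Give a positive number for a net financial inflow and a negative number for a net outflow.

Goods balance = 3686.9 - 2156.7 = 1530.2
Services balance = 1283.6 - 834.1 = 449.5
Trade balance (goods + services) = 1530.2 + 449.5 = 1979.7
Net primary income = 1048.0 - 320.7 = 727.3
Net secondary income = 64.6 - 347.2 = -282.6
Current account = 1979.7 + 727.3 + (-282.6) = 2424.4
Financial account = -(2424.4 + 150.4 + (-38.9)) = -2535.9

-2535.9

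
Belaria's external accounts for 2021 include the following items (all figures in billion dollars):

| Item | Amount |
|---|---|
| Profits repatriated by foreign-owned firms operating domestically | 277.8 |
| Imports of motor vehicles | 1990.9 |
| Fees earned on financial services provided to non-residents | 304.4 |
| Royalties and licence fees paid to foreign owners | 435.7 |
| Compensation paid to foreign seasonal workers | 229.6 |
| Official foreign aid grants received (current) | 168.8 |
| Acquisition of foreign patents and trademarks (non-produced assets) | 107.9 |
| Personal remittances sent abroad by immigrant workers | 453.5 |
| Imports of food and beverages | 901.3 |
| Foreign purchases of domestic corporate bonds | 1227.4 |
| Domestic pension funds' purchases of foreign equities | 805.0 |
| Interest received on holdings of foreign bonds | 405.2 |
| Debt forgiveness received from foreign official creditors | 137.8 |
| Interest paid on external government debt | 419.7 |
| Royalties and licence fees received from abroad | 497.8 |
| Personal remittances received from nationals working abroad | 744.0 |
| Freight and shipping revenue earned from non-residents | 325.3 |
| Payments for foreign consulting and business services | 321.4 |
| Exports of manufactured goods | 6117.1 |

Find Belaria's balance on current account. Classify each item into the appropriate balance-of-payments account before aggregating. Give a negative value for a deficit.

3532.7

Goods: -1990.9 - 901.3 + 6117.1 = 3224.9
Services: 497.8 - 321.4 - 435.7 + 304.4 + 325.3 = 370.4
Primary income: -229.6 - 419.7 + 405.2 - 277.8 = -521.9
Secondary income: 744.0 - 453.5 + 168.8 = 459.3
Current account = 3224.9 + 370.4 + (-521.9) + 459.3 = 3532.7
(Excluded from the current account — capital account: acquisition of foreign patents and trademarks (non-produced assets) 107.9, debt forgiveness received from foreign official creditors 137.8; financial account: foreign purchases of domestic corporate bonds 1227.4, domestic pension funds' purchases of foreign equities 805.0.)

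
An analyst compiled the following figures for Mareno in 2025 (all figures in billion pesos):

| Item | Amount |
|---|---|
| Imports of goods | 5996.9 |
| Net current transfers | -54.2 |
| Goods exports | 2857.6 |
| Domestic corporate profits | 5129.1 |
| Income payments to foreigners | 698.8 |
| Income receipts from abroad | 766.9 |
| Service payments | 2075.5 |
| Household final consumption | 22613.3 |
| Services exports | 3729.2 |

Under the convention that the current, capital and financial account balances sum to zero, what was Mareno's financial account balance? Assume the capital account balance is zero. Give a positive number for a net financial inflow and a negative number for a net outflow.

1471.7

Goods balance = 2857.6 - 5996.9 = -3139.3
Services balance = 3729.2 - 2075.5 = 1653.7
Trade balance (goods + services) = -3139.3 + 1653.7 = -1485.6
Net primary income = 766.9 - 698.8 = 68.1
Net secondary income = -54.2
Current account = -1485.6 + 68.1 + (-54.2) = -1471.7
Financial account = -(-1471.7) = 1471.7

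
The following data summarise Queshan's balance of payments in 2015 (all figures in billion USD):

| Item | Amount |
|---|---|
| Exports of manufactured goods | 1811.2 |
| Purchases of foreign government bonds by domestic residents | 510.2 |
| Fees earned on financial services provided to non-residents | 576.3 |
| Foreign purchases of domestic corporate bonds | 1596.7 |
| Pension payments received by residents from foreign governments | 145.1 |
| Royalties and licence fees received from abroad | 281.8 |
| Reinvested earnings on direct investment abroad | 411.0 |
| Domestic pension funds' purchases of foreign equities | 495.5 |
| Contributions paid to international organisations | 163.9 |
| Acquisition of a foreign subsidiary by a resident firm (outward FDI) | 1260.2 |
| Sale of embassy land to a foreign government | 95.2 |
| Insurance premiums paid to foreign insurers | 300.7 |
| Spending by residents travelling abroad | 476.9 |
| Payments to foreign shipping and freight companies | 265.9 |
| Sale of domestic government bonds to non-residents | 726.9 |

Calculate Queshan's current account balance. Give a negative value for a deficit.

Goods: 1811.2
Services: -265.9 + 281.8 + 576.3 - 476.9 - 300.7 = -185.4
Primary income: 411.0
Secondary income: -163.9 + 145.1 = -18.8
Current account = 1811.2 + (-185.4) + 411.0 + (-18.8) = 2018.0
(Excluded from the current account — financial account: purchases of foreign government bonds by domestic residents 510.2, foreign purchases of domestic corporate bonds 1596.7, domestic pension funds' purchases of foreign equities 495.5, acquisition of a foreign subsidiary by a resident firm (outward FDI) 1260.2, sale of domestic government bonds to non-residents 726.9; capital account: sale of embassy land to a foreign government 95.2.)

2018.0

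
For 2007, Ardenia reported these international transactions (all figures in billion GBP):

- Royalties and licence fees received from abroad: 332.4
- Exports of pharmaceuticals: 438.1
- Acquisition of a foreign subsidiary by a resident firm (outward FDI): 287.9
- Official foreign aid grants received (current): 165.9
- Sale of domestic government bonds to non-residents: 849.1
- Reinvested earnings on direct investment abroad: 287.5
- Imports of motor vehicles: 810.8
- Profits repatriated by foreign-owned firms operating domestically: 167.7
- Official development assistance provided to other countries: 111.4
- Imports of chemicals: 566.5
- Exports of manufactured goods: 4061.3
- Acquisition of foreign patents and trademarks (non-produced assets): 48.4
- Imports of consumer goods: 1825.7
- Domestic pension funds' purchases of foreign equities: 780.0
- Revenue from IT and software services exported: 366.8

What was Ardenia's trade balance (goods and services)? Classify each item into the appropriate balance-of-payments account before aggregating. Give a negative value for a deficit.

Goods: -1825.7 - 810.8 + 438.1 + 4061.3 - 566.5 = 1296.4
Services: 366.8 + 332.4 = 699.2
Trade balance = 1296.4 + 699.2 = 1995.6
(Excluded from the trade balance — financial account: acquisition of a foreign subsidiary by a resident firm (outward FDI) 287.9, sale of domestic government bonds to non-residents 849.1, domestic pension funds' purchases of foreign equities 780.0; secondary income: official foreign aid grants received (current) 165.9, official development assistance provided to other countries 111.4; primary income: reinvested earnings on direct investment abroad 287.5, profits repatriated by foreign-owned firms operating domestically 167.7; capital account: acquisition of foreign patents and trademarks (non-produced assets) 48.4.)

1995.6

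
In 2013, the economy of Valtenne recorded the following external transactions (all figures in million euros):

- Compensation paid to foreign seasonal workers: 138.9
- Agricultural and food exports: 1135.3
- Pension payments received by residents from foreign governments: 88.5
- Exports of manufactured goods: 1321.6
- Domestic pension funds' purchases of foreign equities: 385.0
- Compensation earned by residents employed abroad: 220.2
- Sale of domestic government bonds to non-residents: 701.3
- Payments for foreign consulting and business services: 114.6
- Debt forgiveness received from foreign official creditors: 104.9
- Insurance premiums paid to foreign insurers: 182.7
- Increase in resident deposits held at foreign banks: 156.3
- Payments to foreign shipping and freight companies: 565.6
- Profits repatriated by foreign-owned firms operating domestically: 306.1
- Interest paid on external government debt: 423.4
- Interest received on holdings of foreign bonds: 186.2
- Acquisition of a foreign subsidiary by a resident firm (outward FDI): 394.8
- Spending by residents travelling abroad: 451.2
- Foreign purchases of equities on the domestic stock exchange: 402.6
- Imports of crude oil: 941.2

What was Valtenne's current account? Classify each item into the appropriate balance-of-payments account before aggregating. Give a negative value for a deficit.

-171.9

Goods: 1321.6 + 1135.3 - 941.2 = 1515.7
Services: -182.7 - 451.2 - 565.6 - 114.6 = -1314.1
Primary income: -138.9 - 306.1 - 423.4 + 186.2 + 220.2 = -462.0
Secondary income: 88.5
Current account = 1515.7 + (-1314.1) + (-462.0) + 88.5 = -171.9
(Excluded from the current account — financial account: domestic pension funds' purchases of foreign equities 385.0, sale of domestic government bonds to non-residents 701.3, increase in resident deposits held at foreign banks 156.3, acquisition of a foreign subsidiary by a resident firm (outward FDI) 394.8, foreign purchases of equities on the domestic stock exchange 402.6; capital account: debt forgiveness received from foreign official creditors 104.9.)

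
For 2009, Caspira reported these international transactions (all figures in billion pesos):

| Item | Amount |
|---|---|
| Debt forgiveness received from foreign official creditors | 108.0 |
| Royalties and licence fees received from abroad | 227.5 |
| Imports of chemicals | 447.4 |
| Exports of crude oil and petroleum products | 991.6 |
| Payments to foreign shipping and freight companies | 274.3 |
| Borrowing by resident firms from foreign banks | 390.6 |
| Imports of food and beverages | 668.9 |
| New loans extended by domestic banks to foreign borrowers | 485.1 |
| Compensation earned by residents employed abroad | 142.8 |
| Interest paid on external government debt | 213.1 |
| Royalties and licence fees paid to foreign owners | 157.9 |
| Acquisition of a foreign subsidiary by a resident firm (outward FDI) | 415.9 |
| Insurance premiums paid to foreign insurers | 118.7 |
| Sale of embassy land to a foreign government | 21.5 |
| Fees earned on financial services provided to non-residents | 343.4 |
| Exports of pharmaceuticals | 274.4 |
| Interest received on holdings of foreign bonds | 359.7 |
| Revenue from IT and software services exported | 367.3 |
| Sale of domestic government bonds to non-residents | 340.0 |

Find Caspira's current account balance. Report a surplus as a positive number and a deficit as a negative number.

Goods: 274.4 - 447.4 - 668.9 + 991.6 = 149.7
Services: 343.4 - 157.9 - 118.7 - 274.3 + 227.5 + 367.3 = 387.3
Primary income: 359.7 - 213.1 + 142.8 = 289.4
Current account = 149.7 + 387.3 + 289.4 = 826.4
(Excluded from the current account — capital account: debt forgiveness received from foreign official creditors 108.0, sale of embassy land to a foreign government 21.5; financial account: borrowing by resident firms from foreign banks 390.6, new loans extended by domestic banks to foreign borrowers 485.1, acquisition of a foreign subsidiary by a resident firm (outward FDI) 415.9, sale of domestic government bonds to non-residents 340.0.)

826.4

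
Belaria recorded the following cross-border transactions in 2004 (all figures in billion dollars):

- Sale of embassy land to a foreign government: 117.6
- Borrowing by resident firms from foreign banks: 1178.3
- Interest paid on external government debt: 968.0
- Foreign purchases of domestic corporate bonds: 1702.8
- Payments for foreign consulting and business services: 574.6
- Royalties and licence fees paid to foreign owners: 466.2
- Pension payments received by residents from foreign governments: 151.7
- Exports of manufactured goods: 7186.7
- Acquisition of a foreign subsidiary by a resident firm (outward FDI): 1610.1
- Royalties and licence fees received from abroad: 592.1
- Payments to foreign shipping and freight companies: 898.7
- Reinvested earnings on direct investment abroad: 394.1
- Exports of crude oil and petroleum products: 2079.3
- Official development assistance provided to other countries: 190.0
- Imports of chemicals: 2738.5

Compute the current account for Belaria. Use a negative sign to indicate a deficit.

Goods: 2079.3 + 7186.7 - 2738.5 = 6527.5
Services: -466.2 - 574.6 + 592.1 - 898.7 = -1347.4
Primary income: -968.0 + 394.1 = -573.9
Secondary income: -190.0 + 151.7 = -38.3
Current account = 6527.5 + (-1347.4) + (-573.9) + (-38.3) = 4567.9
(Excluded from the current account — capital account: sale of embassy land to a foreign government 117.6; financial account: borrowing by resident firms from foreign banks 1178.3, foreign purchases of domestic corporate bonds 1702.8, acquisition of a foreign subsidiary by a resident firm (outward FDI) 1610.1.)

4567.9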